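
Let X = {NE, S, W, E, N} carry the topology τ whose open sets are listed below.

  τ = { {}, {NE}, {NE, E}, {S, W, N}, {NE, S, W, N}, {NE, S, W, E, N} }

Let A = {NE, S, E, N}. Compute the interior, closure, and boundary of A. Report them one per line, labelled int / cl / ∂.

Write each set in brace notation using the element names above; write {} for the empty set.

int(A) = {NE, E}
cl(A)  = {NE, S, W, E, N}
∂A     = {S, W, N}

opens ⊆ A: {}, {NE}, {NE, E}; union → int = {NE, E}
complement {W}; its interior {}; cl(A) = X∖{} = {NE, S, W, E, N}
boundary = {NE, S, W, E, N} ∖ {NE, E} = {S, W, N}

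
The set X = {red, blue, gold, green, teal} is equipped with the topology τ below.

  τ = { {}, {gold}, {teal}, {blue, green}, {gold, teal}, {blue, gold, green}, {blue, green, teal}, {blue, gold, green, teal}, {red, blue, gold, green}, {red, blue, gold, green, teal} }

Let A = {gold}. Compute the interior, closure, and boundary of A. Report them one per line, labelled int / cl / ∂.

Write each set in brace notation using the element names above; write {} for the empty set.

int(A) = {gold}
cl(A)  = {red, gold}
∂A     = {red}

open subsets of A: {}, {gold}; so int(A) = {gold}
closure: X∖int(X∖A) = X∖{blue, green, teal} = {red, gold}
∂A = {red, gold} minus {gold} = {red}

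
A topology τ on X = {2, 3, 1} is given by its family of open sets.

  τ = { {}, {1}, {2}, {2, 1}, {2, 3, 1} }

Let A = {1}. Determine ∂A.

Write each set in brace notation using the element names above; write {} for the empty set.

{3}

interior: largest open inside A is {1} (from {}, {1})
cl via duality: int({2, 3}) = {2}, so X∖{2} = {3, 1}
cl∖int = {3}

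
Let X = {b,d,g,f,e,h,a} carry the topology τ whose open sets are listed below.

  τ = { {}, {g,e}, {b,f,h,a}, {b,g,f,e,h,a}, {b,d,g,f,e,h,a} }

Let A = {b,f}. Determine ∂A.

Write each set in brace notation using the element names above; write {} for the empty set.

interior: largest open inside A is {} (from {})
cl via duality: int({d,g,e,h,a}) = {g,e}, so X∖{g,e} = {b,d,f,h,a}
cl∖int = {b,d,f,h,a}

{b,d,f,h,a}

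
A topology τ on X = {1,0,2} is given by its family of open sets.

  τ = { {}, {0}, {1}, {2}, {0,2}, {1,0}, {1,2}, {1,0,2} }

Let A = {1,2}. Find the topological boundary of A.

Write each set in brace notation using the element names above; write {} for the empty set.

opens ⊆ A: {}, {2}, {1}, {1,2}; union → int = {1,2}
complement {0}; its interior {0}; cl(A) = X∖{0} = {1,2}
boundary = {1,2} ∖ {1,2} = {}

{}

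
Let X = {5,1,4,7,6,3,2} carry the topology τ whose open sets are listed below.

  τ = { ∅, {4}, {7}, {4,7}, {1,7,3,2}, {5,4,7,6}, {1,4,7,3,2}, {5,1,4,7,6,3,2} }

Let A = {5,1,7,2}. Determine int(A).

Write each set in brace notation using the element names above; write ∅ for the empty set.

{7}

opens ⊆ A: ∅, {7}; union → int = {7}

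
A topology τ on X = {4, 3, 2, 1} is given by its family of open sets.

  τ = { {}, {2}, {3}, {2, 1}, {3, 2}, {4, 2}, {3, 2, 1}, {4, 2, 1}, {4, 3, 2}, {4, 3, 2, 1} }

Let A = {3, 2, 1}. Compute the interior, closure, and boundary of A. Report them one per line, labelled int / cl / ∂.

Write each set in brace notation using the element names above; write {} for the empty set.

U open, U⊆A: {}, {2}, {3}, {2, 1}, {3, 2}, {3, 2, 1}. int(A) = ⋃ = {3, 2, 1}
X∖A={4}, int(X∖A)={}, hence cl(A)={4, 3, 2, 1}
∂A: remove int from cl → {4}

int(A) = {3, 2, 1}
cl(A)  = {4, 3, 2, 1}
∂A     = {4}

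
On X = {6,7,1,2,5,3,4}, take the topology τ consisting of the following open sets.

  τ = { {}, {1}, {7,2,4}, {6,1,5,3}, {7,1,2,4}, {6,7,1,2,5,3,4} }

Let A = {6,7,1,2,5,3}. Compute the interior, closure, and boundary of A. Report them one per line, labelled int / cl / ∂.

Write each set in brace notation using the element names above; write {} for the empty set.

int(A) = {6,1,5,3}
cl(A)  = {6,7,1,2,5,3,4}
∂A     = {7,2,4}

interior: largest open inside A is {6,1,5,3} (from {}, {1}, {6,1,5,3})
cl via duality: int({4}) = {}, so X∖{} = {6,7,1,2,5,3,4}
cl∖int = {7,2,4}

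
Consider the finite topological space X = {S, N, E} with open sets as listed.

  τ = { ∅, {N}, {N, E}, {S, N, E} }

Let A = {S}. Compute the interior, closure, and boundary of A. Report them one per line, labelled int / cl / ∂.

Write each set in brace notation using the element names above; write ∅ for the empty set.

opens ⊆ A: ∅; union → int = ∅
complement {N, E}; its interior {N, E}; cl(A) = X∖{N, E} = {S}
boundary = {S} ∖ ∅ = {S}

int(A) = ∅
cl(A)  = {S}
∂A     = {S}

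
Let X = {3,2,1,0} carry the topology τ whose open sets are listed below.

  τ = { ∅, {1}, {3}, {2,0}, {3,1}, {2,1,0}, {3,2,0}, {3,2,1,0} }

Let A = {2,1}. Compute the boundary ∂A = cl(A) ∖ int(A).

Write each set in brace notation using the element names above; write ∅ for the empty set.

{2,0}

interior: largest open inside A is {1} (from ∅, {1})
cl via duality: int({3,0}) = {3}, so X∖{3} = {2,1,0}
cl∖int = {2,0}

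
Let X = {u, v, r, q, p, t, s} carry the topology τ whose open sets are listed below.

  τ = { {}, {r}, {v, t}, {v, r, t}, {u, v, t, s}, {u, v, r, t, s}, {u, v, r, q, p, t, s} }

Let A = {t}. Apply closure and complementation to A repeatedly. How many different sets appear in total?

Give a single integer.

8

complement {u, v, r, q, p, s}; its interior {r}; cl(A) = X∖{r} = {u, v, q, p, t, s}
With k = closure, c = complement:
  1. A     = {t}
  2. kA    = {u, v, q, p, t, s}
  3. cA    = {u, v, r, q, p, s}
  4. ckA   = {r}
  5. kcA   = {u, v, r, q, p, t, s}
  6. kckA  = {r, q, p}
  7. ckcA  = {}
  8. ckckA = {u, v, t, s}
k, c of each give nothing new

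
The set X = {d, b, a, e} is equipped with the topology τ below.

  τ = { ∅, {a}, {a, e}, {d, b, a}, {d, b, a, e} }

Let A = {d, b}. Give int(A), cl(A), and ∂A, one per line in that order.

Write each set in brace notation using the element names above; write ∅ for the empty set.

interior: largest open inside A is ∅ (from ∅)
cl via duality: int({a, e}) = {a, e}, so X∖{a, e} = {d, b}
cl∖int = {d, b}

int(A) = ∅
cl(A)  = {d, b}
∂A     = {d, b}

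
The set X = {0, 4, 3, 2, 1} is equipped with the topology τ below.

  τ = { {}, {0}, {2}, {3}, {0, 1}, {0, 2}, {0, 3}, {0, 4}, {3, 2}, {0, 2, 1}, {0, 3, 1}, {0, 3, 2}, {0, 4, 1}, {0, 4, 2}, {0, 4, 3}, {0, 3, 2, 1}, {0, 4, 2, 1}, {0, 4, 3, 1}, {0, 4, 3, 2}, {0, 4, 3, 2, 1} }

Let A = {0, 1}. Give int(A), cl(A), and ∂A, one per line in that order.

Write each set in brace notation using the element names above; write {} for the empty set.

opens ⊆ A: {}, {0}, {0, 1}; union → int = {0, 1}
complement {4, 3, 2}; its interior {3, 2}; cl(A) = X∖{3, 2} = {0, 4, 1}
boundary = {0, 4, 1} ∖ {0, 1} = {4}

int(A) = {0, 1}
cl(A)  = {0, 4, 1}
∂A     = {4}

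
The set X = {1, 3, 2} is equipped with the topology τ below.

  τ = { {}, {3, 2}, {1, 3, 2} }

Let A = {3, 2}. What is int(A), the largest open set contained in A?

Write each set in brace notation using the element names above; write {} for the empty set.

{3, 2}

interior: largest open inside A is {3, 2} (from {}, {3, 2})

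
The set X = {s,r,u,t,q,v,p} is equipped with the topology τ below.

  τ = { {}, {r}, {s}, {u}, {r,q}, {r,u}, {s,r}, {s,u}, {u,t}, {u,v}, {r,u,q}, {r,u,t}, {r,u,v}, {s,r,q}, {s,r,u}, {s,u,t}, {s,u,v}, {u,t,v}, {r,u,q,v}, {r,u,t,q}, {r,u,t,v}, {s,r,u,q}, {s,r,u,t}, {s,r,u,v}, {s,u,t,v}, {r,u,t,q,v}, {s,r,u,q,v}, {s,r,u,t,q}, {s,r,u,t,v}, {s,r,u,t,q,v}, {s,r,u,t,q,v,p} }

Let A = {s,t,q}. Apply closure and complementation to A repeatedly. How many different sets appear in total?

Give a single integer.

8

cl via duality: int({r,u,v,p}) = {r,u,v}, so X∖{r,u,v} = {s,t,q,p}
Write k for closure, c for complement:
  1. A     = {s,t,q}
  2. kA    = {s,t,q,p}
  3. cA    = {r,u,v,p}
  4. ckA   = {r,u,v}
  5. kcA   = {r,u,t,q,v,p}
  6. ckcA  = {s}
  7. kckcA = {s,p}
  8. ckckcA = {r,u,t,q,v}
applying k or c yields no new set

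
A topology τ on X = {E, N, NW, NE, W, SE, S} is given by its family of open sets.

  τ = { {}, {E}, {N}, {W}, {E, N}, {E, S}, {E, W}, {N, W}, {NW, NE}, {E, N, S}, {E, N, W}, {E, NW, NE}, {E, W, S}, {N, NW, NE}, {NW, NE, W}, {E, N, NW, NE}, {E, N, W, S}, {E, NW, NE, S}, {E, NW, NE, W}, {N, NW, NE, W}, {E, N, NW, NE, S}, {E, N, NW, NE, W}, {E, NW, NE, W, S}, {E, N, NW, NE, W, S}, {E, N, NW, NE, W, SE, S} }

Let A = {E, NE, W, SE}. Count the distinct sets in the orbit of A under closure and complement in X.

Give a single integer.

cl via duality: int({N, NW, S}) = {N}, so X∖{N} = {E, NW, NE, W, SE, S}
Write k for closure, c for complement:
  1. A     = {E, NE, W, SE}
  2. kA    = {E, NW, NE, W, SE, S}
  3. cA    = {N, NW, S}
  4. ckA   = {N}
  5. kcA   = {N, NW, NE, SE, S}
  6. kckA  = {N, SE}
  7. ckcA  = {E, W}
  8. ckckA = {E, NW, NE, W, S}
  9. kckcA = {E, W, SE, S}
  10. ckckcA = {N, NW, NE}
  11. kckckcA = {N, NW, NE, SE}
  12. ckckckcA = {E, W, S}
applying k or c yields no new set

12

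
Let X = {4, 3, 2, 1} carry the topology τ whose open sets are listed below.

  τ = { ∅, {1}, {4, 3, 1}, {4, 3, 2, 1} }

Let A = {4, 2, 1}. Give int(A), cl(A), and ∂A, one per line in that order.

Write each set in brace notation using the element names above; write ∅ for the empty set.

int(A) = {1}
cl(A)  = {4, 3, 2, 1}
∂A     = {4, 3, 2}

open subsets of A: ∅, {1}; so int(A) = {1}
closure: X∖int(X∖A) = X∖∅ = {4, 3, 2, 1}
∂A = {4, 3, 2, 1} minus {1} = {4, 3, 2}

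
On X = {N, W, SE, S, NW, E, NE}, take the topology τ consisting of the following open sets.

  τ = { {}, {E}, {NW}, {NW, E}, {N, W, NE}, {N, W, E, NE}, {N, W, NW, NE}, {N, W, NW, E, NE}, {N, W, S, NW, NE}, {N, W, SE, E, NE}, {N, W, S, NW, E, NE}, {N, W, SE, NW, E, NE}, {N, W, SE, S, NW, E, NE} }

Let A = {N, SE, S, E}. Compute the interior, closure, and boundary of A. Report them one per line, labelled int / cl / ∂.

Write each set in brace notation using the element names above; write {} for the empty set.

interior: largest open inside A is {E} (from {}, {E})
cl via duality: int({W, NW, NE}) = {NW}, so X∖{NW} = {N, W, SE, S, E, NE}
cl∖int = {N, W, SE, S, NE}

int(A) = {E}
cl(A)  = {N, W, SE, S, E, NE}
∂A     = {N, W, SE, S, NE}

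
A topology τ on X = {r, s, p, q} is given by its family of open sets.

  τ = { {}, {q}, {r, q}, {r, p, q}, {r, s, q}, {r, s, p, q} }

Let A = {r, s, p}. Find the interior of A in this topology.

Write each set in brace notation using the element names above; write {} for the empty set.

{}

open subsets of A: {}; so int(A) = {}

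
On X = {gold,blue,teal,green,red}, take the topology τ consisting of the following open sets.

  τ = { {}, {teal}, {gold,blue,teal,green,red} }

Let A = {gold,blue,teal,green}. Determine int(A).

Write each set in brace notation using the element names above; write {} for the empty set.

{teal}

open subsets of A: {}, {teal}; so int(A) = {teal}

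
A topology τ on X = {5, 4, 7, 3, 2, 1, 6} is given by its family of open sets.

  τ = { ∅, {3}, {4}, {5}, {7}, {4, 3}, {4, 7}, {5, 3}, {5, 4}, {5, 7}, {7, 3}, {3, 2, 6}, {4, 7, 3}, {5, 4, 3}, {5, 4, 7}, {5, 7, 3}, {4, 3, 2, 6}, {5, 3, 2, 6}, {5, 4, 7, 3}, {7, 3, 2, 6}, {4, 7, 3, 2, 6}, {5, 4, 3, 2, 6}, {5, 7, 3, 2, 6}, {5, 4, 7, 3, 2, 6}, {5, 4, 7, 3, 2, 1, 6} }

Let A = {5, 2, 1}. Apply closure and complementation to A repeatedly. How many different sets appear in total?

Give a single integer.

closure: X∖int(X∖A) = X∖{4, 7, 3} = {5, 2, 1, 6}
Let k=closure and c=complement:
  1. A     = {5, 2, 1}
  2. kA    = {5, 2, 1, 6}
  3. cA    = {4, 7, 3, 6}
  4. ckA   = {4, 7, 3}
  5. kcA   = {4, 7, 3, 2, 1, 6}
  6. ckcA  = {5}
  7. kckcA = {5, 1}
  8. ckckcA = {4, 7, 3, 2, 6}
— saturated at 8

8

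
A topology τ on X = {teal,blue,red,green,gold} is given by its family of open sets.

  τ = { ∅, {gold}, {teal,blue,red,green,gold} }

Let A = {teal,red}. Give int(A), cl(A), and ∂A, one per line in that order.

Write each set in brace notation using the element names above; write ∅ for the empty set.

U open, U⊆A: ∅. int(A) = ⋃ = ∅
X∖A={blue,green,gold}, int(X∖A)={gold}, hence cl(A)={teal,blue,red,green}
∂A: remove int from cl → {teal,blue,red,green}

int(A) = ∅
cl(A)  = {teal,blue,red,green}
∂A     = {teal,blue,red,green}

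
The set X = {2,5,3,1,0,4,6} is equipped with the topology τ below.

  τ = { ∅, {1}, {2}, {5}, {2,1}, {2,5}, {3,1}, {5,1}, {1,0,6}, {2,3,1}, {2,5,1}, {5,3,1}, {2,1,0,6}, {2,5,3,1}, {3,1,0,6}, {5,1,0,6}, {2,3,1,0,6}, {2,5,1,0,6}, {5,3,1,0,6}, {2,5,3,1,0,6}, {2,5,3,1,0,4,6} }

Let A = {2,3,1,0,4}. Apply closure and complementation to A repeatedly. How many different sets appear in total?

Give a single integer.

8

cl via duality: int({5,6}) = {5}, so X∖{5} = {2,3,1,0,4,6}
Write k for closure, c for complement:
  1. A     = {2,3,1,0,4}
  2. kA    = {2,3,1,0,4,6}
  3. cA    = {5,6}
  4. ckA   = {5}
  5. kcA   = {5,0,4,6}
  6. kckA  = {5,4}
  7. ckcA  = {2,3,1}
  8. ckckA = {2,3,1,0,6}
applying k or c yields no new set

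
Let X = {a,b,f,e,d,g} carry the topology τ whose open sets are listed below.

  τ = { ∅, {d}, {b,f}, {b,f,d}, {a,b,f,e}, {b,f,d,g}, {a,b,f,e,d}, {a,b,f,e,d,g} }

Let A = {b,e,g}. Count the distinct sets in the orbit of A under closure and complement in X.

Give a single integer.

complement {a,f,d}; its interior {d}; cl(A) = X∖{d} = {a,b,f,e,g}
With k = closure, c = complement:
  1. A     = {b,e,g}
  2. kA    = {a,b,f,e,g}
  3. cA    = {a,f,d}
  4. ckA   = {d}
  5. kcA   = {a,b,f,e,d,g}
  6. kckA  = {d,g}
  7. ckcA  = ∅
  8. ckckA = {a,b,f,e}
k, c of each give nothing new

8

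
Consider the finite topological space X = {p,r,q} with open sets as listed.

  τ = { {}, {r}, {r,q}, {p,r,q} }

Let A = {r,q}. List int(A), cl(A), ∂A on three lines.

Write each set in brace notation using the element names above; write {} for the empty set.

int(A) = {r,q}
cl(A)  = {p,r,q}
∂A     = {p}

open subsets of A: {}, {r}, {r,q}; so int(A) = {r,q}
closure: X∖int(X∖A) = X∖{} = {p,r,q}
∂A = {p,r,q} minus {r,q} = {p}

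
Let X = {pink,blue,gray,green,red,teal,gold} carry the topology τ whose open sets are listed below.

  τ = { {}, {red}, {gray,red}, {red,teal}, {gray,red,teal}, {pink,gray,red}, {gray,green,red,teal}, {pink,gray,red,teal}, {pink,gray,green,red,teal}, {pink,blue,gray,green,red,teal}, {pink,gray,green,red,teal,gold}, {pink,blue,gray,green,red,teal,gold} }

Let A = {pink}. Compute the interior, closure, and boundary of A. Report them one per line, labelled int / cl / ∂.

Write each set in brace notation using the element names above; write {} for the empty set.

interior: largest open inside A is {} (from {})
cl via duality: int({blue,gray,green,red,teal,gold}) = {gray,green,red,teal}, so X∖{gray,green,red,teal} = {pink,blue,gold}
cl∖int = {pink,blue,gold}

int(A) = {}
cl(A)  = {pink,blue,gold}
∂A     = {pink,blue,gold}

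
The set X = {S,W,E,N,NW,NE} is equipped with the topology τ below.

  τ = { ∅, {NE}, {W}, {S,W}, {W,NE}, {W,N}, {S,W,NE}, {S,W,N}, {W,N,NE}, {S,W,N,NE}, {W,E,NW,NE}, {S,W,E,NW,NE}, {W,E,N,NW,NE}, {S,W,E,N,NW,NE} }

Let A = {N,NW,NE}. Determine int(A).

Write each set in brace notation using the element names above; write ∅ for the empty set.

{NE}

open subsets of A: ∅, {NE}; so int(A) = {NE}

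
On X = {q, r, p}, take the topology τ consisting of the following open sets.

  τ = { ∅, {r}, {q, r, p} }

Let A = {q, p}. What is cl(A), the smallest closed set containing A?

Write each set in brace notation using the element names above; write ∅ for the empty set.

closure: X∖int(X∖A) = X∖{r} = {q, p}

{q, p}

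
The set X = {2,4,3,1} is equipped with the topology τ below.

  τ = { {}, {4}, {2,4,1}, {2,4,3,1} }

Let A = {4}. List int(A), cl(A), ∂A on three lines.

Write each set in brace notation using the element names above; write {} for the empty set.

int(A) = {4}
cl(A)  = {2,4,3,1}
∂A     = {2,3,1}

open subsets of A: {}, {4}; so int(A) = {4}
closure: X∖int(X∖A) = X∖{} = {2,4,3,1}
∂A = {2,4,3,1} minus {4} = {2,3,1}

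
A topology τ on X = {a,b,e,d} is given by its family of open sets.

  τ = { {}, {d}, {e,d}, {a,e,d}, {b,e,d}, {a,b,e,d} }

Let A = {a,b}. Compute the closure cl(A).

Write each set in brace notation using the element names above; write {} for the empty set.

{a,b}

closure: X∖int(X∖A) = X∖{e,d} = {a,b}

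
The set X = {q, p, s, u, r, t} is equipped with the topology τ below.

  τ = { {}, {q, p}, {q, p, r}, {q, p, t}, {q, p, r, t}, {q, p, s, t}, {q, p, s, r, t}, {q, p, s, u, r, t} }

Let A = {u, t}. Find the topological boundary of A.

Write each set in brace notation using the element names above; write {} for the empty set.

open subsets of A: {}; so int(A) = {}
closure: X∖int(X∖A) = X∖{q, p, r} = {s, u, t}
∂A = {s, u, t} minus {} = {s, u, t}

{s, u, t}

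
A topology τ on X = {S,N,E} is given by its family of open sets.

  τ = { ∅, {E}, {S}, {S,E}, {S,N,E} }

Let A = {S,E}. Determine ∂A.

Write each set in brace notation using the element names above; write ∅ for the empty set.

interior: largest open inside A is {S,E} (from ∅, {E}, {S}, {S,E})
cl via duality: int({N}) = ∅, so X∖∅ = {S,N,E}
cl∖int = {N}

{N}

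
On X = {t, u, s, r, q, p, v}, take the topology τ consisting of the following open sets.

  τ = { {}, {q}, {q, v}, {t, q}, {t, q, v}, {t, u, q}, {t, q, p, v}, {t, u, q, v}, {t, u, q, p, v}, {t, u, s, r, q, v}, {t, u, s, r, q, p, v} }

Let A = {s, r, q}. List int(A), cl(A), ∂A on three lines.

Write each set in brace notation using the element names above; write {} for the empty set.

open subsets of A: {}, {q}; so int(A) = {q}
closure: X∖int(X∖A) = X∖{} = {t, u, s, r, q, p, v}
∂A = {t, u, s, r, q, p, v} minus {q} = {t, u, s, r, p, v}

int(A) = {q}
cl(A)  = {t, u, s, r, q, p, v}
∂A     = {t, u, s, r, p, v}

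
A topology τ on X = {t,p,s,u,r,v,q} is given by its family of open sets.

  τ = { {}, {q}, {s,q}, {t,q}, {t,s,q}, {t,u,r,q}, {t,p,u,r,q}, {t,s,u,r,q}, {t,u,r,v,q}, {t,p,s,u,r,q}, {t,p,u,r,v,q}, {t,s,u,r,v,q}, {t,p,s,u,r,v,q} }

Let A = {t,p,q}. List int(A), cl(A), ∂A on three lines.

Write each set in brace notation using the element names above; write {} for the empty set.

open subsets of A: {}, {q}, {t,q}; so int(A) = {t,q}
closure: X∖int(X∖A) = X∖{} = {t,p,s,u,r,v,q}
∂A = {t,p,s,u,r,v,q} minus {t,q} = {p,s,u,r,v}

int(A) = {t,q}
cl(A)  = {t,p,s,u,r,v,q}
∂A     = {p,s,u,r,v}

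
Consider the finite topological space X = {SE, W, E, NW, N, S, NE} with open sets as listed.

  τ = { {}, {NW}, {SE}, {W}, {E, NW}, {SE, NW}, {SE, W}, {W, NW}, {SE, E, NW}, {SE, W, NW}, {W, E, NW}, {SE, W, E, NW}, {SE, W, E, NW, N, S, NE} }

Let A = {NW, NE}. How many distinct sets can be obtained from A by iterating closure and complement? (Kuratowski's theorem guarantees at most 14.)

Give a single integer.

X∖A={SE, W, E, N, S}, int(X∖A)={SE, W}, hence cl(A)={E, NW, N, S, NE}
Orbit (k=closure, c=complement):
  1. A     = {NW, NE}
  2. kA    = {E, NW, N, S, NE}
  3. cA    = {SE, W, E, N, S}
  4. ckA   = {SE, W}
  5. kcA   = {SE, W, E, N, S, NE}
  6. kckA  = {SE, W, N, S, NE}
  7. ckcA  = {NW}
  8. ckckA = {E, NW}
(closed under both — stop)

8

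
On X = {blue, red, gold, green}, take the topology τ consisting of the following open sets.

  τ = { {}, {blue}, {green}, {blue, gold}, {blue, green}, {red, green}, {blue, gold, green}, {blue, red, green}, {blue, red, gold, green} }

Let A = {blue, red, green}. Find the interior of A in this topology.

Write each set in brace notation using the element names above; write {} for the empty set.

open subsets of A: {}, {green}, {blue}, {blue, green}, {red, green}, {blue, red, green}; so int(A) = {blue, red, green}

{blue, red, green}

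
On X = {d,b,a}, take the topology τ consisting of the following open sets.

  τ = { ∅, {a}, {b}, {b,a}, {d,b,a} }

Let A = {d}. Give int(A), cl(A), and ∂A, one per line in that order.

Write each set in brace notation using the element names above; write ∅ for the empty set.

int(A) = ∅
cl(A)  = {d}
∂A     = {d}

opens ⊆ A: ∅; union → int = ∅
complement {b,a}; its interior {b,a}; cl(A) = X∖{b,a} = {d}
boundary = {d} ∖ ∅ = {d}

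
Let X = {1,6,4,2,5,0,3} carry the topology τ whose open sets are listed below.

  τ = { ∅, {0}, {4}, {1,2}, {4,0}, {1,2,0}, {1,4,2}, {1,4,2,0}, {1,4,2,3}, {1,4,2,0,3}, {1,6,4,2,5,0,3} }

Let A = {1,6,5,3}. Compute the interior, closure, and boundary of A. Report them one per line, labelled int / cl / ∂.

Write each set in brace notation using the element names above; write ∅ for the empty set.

U open, U⊆A: ∅. int(A) = ⋃ = ∅
X∖A={4,2,0}, int(X∖A)={4,0}, hence cl(A)={1,6,2,5,3}
∂A: remove int from cl → {1,6,2,5,3}

int(A) = ∅
cl(A)  = {1,6,2,5,3}
∂A     = {1,6,2,5,3}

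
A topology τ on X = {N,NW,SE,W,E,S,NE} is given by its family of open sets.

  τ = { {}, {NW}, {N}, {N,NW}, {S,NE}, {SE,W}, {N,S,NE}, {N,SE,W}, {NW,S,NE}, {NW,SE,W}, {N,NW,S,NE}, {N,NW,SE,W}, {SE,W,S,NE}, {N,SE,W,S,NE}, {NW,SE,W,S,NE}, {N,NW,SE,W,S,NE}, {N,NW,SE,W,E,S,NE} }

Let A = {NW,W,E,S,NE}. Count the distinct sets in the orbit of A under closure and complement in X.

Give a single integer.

cl via duality: int({N,SE}) = {N}, so X∖{N} = {NW,SE,W,E,S,NE}
Write k for closure, c for complement:
  1. A     = {NW,W,E,S,NE}
  2. kA    = {NW,SE,W,E,S,NE}
  3. cA    = {N,SE}
  4. ckA   = {N}
  5. kcA   = {N,SE,W,E}
  6. kckA  = {N,E}
  7. ckcA  = {NW,S,NE}
  8. ckckA = {NW,SE,W,S,NE}
  9. kckcA = {NW,E,S,NE}
  10. ckckcA = {N,SE,W}
applying k or c yields no new set

10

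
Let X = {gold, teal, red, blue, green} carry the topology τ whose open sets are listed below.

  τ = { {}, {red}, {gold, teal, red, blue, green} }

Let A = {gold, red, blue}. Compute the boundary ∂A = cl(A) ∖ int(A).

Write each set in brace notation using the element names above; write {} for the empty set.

opens ⊆ A: {}, {red}; union → int = {red}
complement {teal, green}; its interior {}; cl(A) = X∖{} = {gold, teal, red, blue, green}
boundary = {gold, teal, red, blue, green} ∖ {red} = {gold, teal, blue, green}

{gold, teal, blue, green}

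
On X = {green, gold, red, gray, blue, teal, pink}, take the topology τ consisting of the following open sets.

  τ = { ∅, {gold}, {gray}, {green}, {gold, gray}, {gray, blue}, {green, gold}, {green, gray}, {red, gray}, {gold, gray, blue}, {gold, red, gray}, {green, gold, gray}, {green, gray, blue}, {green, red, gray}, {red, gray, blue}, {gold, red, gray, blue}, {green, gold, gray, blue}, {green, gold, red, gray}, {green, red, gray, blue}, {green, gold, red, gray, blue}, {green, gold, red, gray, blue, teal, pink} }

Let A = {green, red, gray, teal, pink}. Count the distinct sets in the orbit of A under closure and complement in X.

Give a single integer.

8

closure: X∖int(X∖A) = X∖{gold} = {green, red, gray, blue, teal, pink}
Let k=closure and c=complement:
  1. A     = {green, red, gray, teal, pink}
  2. kA    = {green, red, gray, blue, teal, pink}
  3. cA    = {gold, blue}
  4. ckA   = {gold}
  5. kcA   = {gold, blue, teal, pink}
  6. kckA  = {gold, teal, pink}
  7. ckcA  = {green, red, gray}
  8. ckckA = {green, red, gray, blue}
— saturated at 8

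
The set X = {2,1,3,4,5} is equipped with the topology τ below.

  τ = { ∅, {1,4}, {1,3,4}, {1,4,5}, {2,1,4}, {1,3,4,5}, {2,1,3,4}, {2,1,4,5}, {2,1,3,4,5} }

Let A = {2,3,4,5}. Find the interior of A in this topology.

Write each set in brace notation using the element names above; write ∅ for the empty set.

∅

U open, U⊆A: ∅. int(A) = ⋃ = ∅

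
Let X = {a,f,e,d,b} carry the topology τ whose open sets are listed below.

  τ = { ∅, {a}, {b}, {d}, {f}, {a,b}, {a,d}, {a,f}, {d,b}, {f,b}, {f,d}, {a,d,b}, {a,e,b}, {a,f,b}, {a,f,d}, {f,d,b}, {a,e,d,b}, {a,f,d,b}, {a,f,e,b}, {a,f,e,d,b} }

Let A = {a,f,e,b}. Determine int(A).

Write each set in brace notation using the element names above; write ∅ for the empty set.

{a,f,e,b}

U open, U⊆A: ∅, {f}, {b}, {a}, {a,f}, {f,b}, {a,b}, {a,f,b}, {a,e,b}, {a,f,e,b}. int(A) = ⋃ = {a,f,e,b}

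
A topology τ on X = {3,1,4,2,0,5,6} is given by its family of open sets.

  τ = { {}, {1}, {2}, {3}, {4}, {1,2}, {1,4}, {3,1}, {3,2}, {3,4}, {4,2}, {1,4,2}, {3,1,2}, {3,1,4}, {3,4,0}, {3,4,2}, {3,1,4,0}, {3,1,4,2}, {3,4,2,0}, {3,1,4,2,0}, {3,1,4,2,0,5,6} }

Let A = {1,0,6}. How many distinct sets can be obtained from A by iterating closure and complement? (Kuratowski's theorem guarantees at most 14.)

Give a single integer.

X∖A={3,4,2,5}, int(X∖A)={3,4,2}, hence cl(A)={1,0,5,6}
Orbit (k=closure, c=complement):
  1. A     = {1,0,6}
  2. kA    = {1,0,5,6}
  3. cA    = {3,4,2,5}
  4. ckA   = {3,4,2}
  5. kcA   = {3,4,2,0,5,6}
  6. ckcA  = {1}
  7. kckcA = {1,5,6}
  8. ckckcA = {3,4,2,0}
(closed under both — stop)

8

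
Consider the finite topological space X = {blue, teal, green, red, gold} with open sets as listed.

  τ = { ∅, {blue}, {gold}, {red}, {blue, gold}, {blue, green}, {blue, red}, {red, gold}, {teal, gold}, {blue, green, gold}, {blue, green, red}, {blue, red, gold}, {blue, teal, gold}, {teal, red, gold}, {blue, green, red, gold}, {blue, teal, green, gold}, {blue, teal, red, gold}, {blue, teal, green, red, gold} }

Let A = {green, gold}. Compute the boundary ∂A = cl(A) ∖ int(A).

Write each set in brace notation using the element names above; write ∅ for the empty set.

{teal, green}

U open, U⊆A: ∅, {gold}. int(A) = ⋃ = {gold}
X∖A={blue, teal, red}, int(X∖A)={blue, red}, hence cl(A)={teal, green, gold}
∂A: remove int from cl → {teal, green}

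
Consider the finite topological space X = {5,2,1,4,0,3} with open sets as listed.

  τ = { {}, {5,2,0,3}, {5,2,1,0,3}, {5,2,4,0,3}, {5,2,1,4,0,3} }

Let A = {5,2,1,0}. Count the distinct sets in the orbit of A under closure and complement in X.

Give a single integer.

4

closure: X∖int(X∖A) = X∖{} = {5,2,1,4,0,3}
Let k=closure and c=complement:
  1. A     = {5,2,1,0}
  2. kA    = {5,2,1,4,0,3}
  3. cA    = {4,3}
  4. ckA   = {}
— saturated at 4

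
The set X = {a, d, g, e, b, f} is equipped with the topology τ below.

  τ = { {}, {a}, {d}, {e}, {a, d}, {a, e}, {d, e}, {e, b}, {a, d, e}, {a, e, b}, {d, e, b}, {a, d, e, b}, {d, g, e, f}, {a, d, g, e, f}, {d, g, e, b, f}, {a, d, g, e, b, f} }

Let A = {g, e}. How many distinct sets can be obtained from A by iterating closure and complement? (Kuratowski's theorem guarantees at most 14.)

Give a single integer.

8

X∖A={a, d, b, f}, int(X∖A)={a, d}, hence cl(A)={g, e, b, f}
Orbit (k=closure, c=complement):
  1. A     = {g, e}
  2. kA    = {g, e, b, f}
  3. cA    = {a, d, b, f}
  4. ckA   = {a, d}
  5. kcA   = {a, d, g, b, f}
  6. kckA  = {a, d, g, f}
  7. ckcA  = {e}
  8. ckckA = {e, b}
(closed under both — stop)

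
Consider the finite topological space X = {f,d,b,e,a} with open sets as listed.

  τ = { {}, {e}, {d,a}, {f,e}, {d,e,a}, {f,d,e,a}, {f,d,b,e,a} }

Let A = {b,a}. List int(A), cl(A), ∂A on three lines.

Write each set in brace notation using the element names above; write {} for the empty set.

int(A) = {}
cl(A)  = {d,b,a}
∂A     = {d,b,a}

opens ⊆ A: {}; union → int = {}
complement {f,d,e}; its interior {f,e}; cl(A) = X∖{f,e} = {d,b,a}
boundary = {d,b,a} ∖ {} = {d,b,a}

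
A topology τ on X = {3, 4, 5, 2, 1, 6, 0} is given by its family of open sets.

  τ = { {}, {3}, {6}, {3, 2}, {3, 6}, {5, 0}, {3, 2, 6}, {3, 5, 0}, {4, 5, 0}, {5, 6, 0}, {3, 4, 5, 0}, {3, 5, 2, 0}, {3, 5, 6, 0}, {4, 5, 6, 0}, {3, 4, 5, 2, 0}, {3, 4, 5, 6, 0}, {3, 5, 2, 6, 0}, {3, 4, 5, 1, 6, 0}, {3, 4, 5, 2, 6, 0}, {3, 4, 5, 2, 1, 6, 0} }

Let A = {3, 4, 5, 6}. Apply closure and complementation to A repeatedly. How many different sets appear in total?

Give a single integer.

10

closure: X∖int(X∖A) = X∖{} = {3, 4, 5, 2, 1, 6, 0}
Let k=closure and c=complement:
  1. A     = {3, 4, 5, 6}
  2. kA    = {3, 4, 5, 2, 1, 6, 0}
  3. cA    = {2, 1, 0}
  4. ckA   = {}
  5. kcA   = {4, 5, 2, 1, 0}
  6. ckcA  = {3, 6}
  7. kckcA = {3, 2, 1, 6}
  8. ckckcA = {4, 5, 0}
  9. kckckcA = {4, 5, 1, 0}
  10. ckckckcA = {3, 2, 6}
— saturated at 10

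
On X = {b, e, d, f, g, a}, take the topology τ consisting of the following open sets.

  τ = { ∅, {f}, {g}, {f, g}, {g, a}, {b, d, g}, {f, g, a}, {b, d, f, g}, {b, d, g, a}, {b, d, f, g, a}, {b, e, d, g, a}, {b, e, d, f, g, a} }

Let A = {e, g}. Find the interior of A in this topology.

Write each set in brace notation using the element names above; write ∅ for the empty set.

opens ⊆ A: ∅, {g}; union → int = {g}

{g}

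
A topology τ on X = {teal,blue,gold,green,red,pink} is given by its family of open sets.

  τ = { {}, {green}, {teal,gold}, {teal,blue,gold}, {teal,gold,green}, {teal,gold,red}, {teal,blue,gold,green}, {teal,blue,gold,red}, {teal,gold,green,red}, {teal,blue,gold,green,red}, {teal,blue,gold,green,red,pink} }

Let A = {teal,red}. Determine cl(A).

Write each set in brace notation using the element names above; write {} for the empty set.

complement {blue,gold,green,pink}; its interior {green}; cl(A) = X∖{green} = {teal,blue,gold,red,pink}

{teal,blue,gold,red,pink}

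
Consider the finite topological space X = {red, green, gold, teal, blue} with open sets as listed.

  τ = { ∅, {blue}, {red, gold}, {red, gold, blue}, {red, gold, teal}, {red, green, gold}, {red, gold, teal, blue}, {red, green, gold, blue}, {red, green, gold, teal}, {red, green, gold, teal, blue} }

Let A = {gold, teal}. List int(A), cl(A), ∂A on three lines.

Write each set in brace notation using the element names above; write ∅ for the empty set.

U open, U⊆A: ∅. int(A) = ⋃ = ∅
X∖A={red, green, blue}, int(X∖A)={blue}, hence cl(A)={red, green, gold, teal}
∂A: remove int from cl → {red, green, gold, teal}

int(A) = ∅
cl(A)  = {red, green, gold, teal}
∂A     = {red, green, gold, teal}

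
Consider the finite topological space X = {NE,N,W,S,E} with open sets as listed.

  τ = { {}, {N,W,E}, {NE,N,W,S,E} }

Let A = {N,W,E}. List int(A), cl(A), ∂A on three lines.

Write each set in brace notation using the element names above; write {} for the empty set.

int(A) = {N,W,E}
cl(A)  = {NE,N,W,S,E}
∂A     = {NE,S}

interior: largest open inside A is {N,W,E} (from {}, {N,W,E})
cl via duality: int({NE,S}) = {}, so X∖{} = {NE,N,W,S,E}
cl∖int = {NE,S}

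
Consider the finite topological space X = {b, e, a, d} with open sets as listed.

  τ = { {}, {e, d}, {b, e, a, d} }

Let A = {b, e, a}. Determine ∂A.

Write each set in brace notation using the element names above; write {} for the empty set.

{b, e, a, d}

open subsets of A: {}; so int(A) = {}
closure: X∖int(X∖A) = X∖{} = {b, e, a, d}
∂A = {b, e, a, d} minus {} = {b, e, a, d}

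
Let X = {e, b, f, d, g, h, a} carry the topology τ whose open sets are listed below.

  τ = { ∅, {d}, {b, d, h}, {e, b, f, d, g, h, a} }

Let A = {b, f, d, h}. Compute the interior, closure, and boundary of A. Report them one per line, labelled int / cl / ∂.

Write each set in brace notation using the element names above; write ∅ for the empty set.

opens ⊆ A: ∅, {d}, {b, d, h}; union → int = {b, d, h}
complement {e, g, a}; its interior ∅; cl(A) = X∖∅ = {e, b, f, d, g, h, a}
boundary = {e, b, f, d, g, h, a} ∖ {b, d, h} = {e, f, g, a}

int(A) = {b, d, h}
cl(A)  = {e, b, f, d, g, h, a}
∂A     = {e, f, g, a}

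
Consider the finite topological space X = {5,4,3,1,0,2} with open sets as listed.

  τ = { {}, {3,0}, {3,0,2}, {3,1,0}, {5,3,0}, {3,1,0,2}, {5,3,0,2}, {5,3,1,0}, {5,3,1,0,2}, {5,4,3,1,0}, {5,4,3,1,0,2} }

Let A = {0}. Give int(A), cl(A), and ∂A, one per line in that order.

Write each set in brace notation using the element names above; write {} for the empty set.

U open, U⊆A: {}. int(A) = ⋃ = {}
X∖A={5,4,3,1,2}, int(X∖A)={}, hence cl(A)={5,4,3,1,0,2}
∂A: remove int from cl → {5,4,3,1,0,2}

int(A) = {}
cl(A)  = {5,4,3,1,0,2}
∂A     = {5,4,3,1,0,2}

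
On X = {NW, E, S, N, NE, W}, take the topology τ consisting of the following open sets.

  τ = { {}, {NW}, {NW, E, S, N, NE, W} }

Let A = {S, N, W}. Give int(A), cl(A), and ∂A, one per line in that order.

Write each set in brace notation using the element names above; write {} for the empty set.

interior: largest open inside A is {} (from {})
cl via duality: int({NW, E, NE}) = {NW}, so X∖{NW} = {E, S, N, NE, W}
cl∖int = {E, S, N, NE, W}

int(A) = {}
cl(A)  = {E, S, N, NE, W}
∂A     = {E, S, N, NE, W}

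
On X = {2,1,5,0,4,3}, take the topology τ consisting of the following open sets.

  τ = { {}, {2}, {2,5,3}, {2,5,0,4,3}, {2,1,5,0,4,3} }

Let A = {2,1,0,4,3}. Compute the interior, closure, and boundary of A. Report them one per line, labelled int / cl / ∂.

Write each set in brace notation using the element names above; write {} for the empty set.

int(A) = {2}
cl(A)  = {2,1,5,0,4,3}
∂A     = {1,5,0,4,3}

open subsets of A: {}, {2}; so int(A) = {2}
closure: X∖int(X∖A) = X∖{} = {2,1,5,0,4,3}
∂A = {2,1,5,0,4,3} minus {2} = {1,5,0,4,3}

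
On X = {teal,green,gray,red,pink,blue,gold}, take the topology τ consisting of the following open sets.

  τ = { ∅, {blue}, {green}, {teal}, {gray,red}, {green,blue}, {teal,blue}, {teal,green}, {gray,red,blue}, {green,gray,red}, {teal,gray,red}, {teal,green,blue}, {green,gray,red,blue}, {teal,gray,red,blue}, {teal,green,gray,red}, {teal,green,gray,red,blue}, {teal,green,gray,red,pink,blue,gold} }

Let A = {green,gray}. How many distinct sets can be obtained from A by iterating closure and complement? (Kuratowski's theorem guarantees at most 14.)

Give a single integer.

cl via duality: int({teal,red,pink,blue,gold}) = {teal,blue}, so X∖{teal,blue} = {green,gray,red,pink,gold}
Write k for closure, c for complement:
  1. A     = {green,gray}
  2. kA    = {green,gray,red,pink,gold}
  3. cA    = {teal,red,pink,blue,gold}
  4. ckA   = {teal,blue}
  5. kcA   = {teal,gray,red,pink,blue,gold}
  6. kckA  = {teal,pink,blue,gold}
  7. ckcA  = {green}
  8. ckckA = {green,gray,red}
  9. kckcA = {green,pink,gold}
  10. ckckcA = {teal,gray,red,blue}
applying k or c yields no new set

10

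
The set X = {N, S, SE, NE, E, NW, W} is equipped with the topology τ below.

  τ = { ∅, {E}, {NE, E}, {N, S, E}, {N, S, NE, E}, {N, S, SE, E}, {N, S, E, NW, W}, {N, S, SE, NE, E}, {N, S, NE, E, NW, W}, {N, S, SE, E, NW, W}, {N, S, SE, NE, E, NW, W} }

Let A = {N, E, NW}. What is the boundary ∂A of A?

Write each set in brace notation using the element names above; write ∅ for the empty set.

{N, S, SE, NE, NW, W}

open subsets of A: ∅, {E}; so int(A) = {E}
closure: X∖int(X∖A) = X∖∅ = {N, S, SE, NE, E, NW, W}
∂A = {N, S, SE, NE, E, NW, W} minus {E} = {N, S, SE, NE, NW, W}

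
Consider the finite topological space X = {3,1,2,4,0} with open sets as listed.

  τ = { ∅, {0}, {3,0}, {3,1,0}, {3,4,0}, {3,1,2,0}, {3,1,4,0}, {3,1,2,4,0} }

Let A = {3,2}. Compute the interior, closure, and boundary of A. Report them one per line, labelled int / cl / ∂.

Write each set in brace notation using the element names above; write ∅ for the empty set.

U open, U⊆A: ∅. int(A) = ⋃ = ∅
X∖A={1,4,0}, int(X∖A)={0}, hence cl(A)={3,1,2,4}
∂A: remove int from cl → {3,1,2,4}

int(A) = ∅
cl(A)  = {3,1,2,4}
∂A     = {3,1,2,4}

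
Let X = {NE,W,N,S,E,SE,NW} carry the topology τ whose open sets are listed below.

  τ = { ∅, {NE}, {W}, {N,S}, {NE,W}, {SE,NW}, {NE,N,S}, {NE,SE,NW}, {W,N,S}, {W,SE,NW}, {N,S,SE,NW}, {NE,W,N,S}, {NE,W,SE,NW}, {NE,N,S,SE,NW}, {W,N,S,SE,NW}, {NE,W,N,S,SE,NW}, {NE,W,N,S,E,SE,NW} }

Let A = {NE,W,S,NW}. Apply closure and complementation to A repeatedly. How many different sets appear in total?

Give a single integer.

8

X∖A={N,E,SE}, int(X∖A)=∅, hence cl(A)={NE,W,N,S,E,SE,NW}
Orbit (k=closure, c=complement):
  1. A     = {NE,W,S,NW}
  2. kA    = {NE,W,N,S,E,SE,NW}
  3. cA    = {N,E,SE}
  4. ckA   = ∅
  5. kcA   = {N,S,E,SE,NW}
  6. ckcA  = {NE,W}
  7. kckcA = {NE,W,E}
  8. ckckcA = {N,S,SE,NW}
(closed under both — stop)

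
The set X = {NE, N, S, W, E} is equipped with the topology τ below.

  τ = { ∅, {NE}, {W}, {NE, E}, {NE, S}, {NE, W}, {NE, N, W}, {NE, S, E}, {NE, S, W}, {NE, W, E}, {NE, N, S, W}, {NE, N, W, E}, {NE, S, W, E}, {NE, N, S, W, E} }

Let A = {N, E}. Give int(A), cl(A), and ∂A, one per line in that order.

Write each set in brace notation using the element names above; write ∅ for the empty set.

int(A) = ∅
cl(A)  = {N, E}
∂A     = {N, E}

U open, U⊆A: ∅. int(A) = ⋃ = ∅
X∖A={NE, S, W}, int(X∖A)={NE, S, W}, hence cl(A)={N, E}
∂A: remove int from cl → {N, E}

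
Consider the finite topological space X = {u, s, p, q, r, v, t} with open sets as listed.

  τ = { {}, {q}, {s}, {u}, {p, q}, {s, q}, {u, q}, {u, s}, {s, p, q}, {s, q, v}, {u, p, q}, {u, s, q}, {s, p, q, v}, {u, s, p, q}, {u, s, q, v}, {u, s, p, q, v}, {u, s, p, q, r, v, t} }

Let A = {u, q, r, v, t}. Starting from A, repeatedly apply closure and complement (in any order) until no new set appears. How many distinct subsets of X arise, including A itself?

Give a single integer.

X∖A={s, p}, int(X∖A)={s}, hence cl(A)={u, p, q, r, v, t}
Orbit (k=closure, c=complement):
  1. A     = {u, q, r, v, t}
  2. kA    = {u, p, q, r, v, t}
  3. cA    = {s, p}
  4. ckA   = {s}
  5. kcA   = {s, p, r, v, t}
  6. kckA  = {s, r, v, t}
  7. ckcA  = {u, q}
  8. ckckA = {u, p, q}
(closed under both — stop)

8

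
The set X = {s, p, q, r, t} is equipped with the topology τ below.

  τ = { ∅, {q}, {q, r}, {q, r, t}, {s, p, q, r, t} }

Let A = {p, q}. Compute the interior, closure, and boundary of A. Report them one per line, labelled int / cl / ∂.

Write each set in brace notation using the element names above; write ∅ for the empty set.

int(A) = {q}
cl(A)  = {s, p, q, r, t}
∂A     = {s, p, r, t}

interior: largest open inside A is {q} (from ∅, {q})
cl via duality: int({s, r, t}) = ∅, so X∖∅ = {s, p, q, r, t}
cl∖int = {s, p, r, t}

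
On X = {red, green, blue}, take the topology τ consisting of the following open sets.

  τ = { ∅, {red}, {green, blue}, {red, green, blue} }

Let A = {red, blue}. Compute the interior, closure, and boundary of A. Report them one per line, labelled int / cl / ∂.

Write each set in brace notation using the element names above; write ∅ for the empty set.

opens ⊆ A: ∅, {red}; union → int = {red}
complement {green}; its interior ∅; cl(A) = X∖∅ = {red, green, blue}
boundary = {red, green, blue} ∖ {red} = {green, blue}

int(A) = {red}
cl(A)  = {red, green, blue}
∂A     = {green, blue}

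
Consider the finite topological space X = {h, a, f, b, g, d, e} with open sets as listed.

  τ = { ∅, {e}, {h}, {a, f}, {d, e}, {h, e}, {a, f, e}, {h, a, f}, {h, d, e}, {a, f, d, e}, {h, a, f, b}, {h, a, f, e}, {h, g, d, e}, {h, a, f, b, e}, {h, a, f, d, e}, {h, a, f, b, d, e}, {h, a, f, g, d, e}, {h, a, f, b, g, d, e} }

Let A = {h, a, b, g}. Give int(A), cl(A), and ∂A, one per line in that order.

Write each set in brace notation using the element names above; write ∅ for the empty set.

opens ⊆ A: ∅, {h}; union → int = {h}
complement {f, d, e}; its interior {d, e}; cl(A) = X∖{d, e} = {h, a, f, b, g}
boundary = {h, a, f, b, g} ∖ {h} = {a, f, b, g}

int(A) = {h}
cl(A)  = {h, a, f, b, g}
∂A     = {a, f, b, g}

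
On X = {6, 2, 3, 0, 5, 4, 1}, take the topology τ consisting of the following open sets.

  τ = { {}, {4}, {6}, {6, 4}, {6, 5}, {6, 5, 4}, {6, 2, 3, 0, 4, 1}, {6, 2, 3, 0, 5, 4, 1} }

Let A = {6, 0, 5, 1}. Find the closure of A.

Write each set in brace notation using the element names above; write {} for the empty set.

{6, 2, 3, 0, 5, 1}

closure: X∖int(X∖A) = X∖{4} = {6, 2, 3, 0, 5, 1}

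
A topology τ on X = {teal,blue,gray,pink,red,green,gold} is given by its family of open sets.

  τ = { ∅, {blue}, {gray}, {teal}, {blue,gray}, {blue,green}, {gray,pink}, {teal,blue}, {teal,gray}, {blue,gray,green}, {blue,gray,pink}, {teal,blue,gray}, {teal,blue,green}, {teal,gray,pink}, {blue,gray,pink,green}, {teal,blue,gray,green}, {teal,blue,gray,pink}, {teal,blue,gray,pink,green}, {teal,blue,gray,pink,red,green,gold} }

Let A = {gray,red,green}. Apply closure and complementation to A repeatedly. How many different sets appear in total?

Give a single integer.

complement {teal,blue,pink,gold}; its interior {teal,blue}; cl(A) = X∖{teal,blue} = {gray,pink,red,green,gold}
With k = closure, c = complement:
  1. A     = {gray,red,green}
  2. kA    = {gray,pink,red,green,gold}
  3. cA    = {teal,blue,pink,gold}
  4. ckA   = {teal,blue}
  5. kcA   = {teal,blue,pink,red,green,gold}
  6. kckA  = {teal,blue,red,green,gold}
  7. ckcA  = {gray}
  8. ckckA = {gray,pink}
  9. kckcA = {gray,pink,red,gold}
  10. ckckcA = {teal,blue,green}
k, c of each give nothing new

10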